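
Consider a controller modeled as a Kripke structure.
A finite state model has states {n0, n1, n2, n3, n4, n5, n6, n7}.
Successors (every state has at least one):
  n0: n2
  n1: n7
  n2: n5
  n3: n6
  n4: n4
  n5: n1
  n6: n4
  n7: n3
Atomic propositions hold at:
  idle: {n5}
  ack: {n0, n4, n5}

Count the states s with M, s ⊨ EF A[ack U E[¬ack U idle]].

3

Sat(¬ack) = {n1, n2, n3, n6, n7}
E[¬ack U idle]: least fixpoint, start Z0 = Sat(idle) = {n5}, add states in Sat(¬ack) with some successor in Z. Z1 = {n2, n5}; fixed.
Sat(E[¬ack U idle]) = {n2, n5}
A[ack U E[¬ack U idle]]: least fixpoint, start Z0 = Sat(E[¬ack U idle]) = {n2, n5}, add states in Sat(ack) with every successor in Z. Z1 = {n0, n2, n5}; fixed.
Sat(A[ack U E[¬ack U idle]]) = {n0, n2, n5}
EF A[ack U E[¬ack U idle]]: least fixpoint, start Z0 = {n0, n2, n5}, add states with some successor in Z. Already a fixed point.
Sat(EF A[ack U E[¬ack U idle]]) = {n0, n2, n5}
|Sat(EF A[ack U E[¬ack U idle]])| = |{n0, n2, n5}| = 3.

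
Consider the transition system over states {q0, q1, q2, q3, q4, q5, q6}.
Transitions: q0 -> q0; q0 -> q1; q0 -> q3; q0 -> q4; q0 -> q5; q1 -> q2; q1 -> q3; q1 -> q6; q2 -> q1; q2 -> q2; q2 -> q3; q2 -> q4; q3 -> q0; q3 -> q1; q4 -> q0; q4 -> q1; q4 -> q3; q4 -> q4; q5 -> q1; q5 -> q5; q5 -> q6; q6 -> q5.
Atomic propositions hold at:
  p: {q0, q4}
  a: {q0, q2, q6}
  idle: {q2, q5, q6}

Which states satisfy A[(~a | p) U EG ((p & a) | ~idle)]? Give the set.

{q0, q1, q3, q4}

Sat(~a) = {q1, q3, q4, q5}
Sat(~a | p) = {q0, q1, q3, q4, q5}
Sat(p & a) = {q0}
Sat(~idle) = {q0, q1, q3, q4}
Sat((p & a) | ~idle) = {q0, q1, q3, q4}
EG ((p & a) | ~idle): greatest fixpoint, start Z0 = {q0, q1, q3, q4}, keep only states in Sat with some successor in Z. Already a fixed point.
Sat(EG ((p & a) | ~idle)) = {q0, q1, q3, q4}
A[(~a | p) U EG ((p & a) | ~idle)]: least fixpoint, start Z0 = Sat(EG ((p & a) | ~idle)) = {q0, q1, q3, q4}, add states in Sat(~a | p) with every successor in Z. Already a fixed point.
Sat(A[(~a | p) U EG ((p & a) | ~idle)]) = {q0, q1, q3, q4}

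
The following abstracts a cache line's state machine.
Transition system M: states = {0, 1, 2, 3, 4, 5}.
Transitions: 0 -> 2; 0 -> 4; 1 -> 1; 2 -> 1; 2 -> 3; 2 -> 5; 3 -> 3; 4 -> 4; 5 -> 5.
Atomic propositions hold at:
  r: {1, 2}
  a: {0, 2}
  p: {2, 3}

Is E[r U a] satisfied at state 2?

Yes

E[r U a]: least fixpoint, start Z0 = Sat(a) = {0, 2}, add states in Sat(r) with some successor in Z. Already a fixed point.
Sat(E[r U a]) = {0, 2}
2 ∈ Sat(E[r U a]) = {0, 2}, so the formula holds at 2.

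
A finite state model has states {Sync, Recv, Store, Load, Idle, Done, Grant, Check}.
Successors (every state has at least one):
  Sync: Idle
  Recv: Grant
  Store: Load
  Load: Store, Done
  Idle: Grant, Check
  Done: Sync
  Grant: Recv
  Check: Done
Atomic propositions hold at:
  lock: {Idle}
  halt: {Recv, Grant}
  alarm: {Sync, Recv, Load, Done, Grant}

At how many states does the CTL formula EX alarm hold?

Sat(EX alarm) = {s : some successor in {Sync, Recv, Load, Done, Grant}} = {Recv, Store, Load, Idle, Done, Grant, Check}
|Sat(EX alarm)| = |{Recv, Store, Load, Idle, Done, Grant, Check}| = 7.

7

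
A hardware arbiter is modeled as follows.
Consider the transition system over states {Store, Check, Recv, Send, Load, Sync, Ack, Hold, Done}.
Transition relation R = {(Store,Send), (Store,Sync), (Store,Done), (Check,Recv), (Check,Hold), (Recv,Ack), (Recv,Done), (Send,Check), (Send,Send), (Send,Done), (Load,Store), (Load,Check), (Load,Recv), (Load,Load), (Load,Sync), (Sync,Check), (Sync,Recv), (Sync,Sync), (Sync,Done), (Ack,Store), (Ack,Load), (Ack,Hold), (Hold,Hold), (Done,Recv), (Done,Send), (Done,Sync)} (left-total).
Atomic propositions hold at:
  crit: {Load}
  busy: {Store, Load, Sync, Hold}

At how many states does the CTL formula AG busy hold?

1

AG busy: greatest fixpoint, start Z0 = {Store, Load, Sync, Hold}, keep only states in Sat with every successor in Z. Z1 = {Hold}; fixed.
Sat(AG busy) = {Hold}
|Sat(AG busy)| = |{Hold}| = 1.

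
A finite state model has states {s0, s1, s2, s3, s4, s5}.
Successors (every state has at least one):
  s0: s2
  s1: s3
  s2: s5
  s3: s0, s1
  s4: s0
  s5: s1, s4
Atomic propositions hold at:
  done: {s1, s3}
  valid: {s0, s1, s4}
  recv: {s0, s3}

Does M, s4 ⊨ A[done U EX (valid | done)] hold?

Sat(valid | done) = {s0, s1, s3, s4}
Sat(EX (valid | done)) = {s : some successor in {s0, s1, s3, s4}} = {s1, s3, s4, s5}
A[done U EX (valid | done)]: least fixpoint, start Z0 = Sat(EX (valid | done)) = {s1, s3, s4, s5}, add states in Sat(done) with every successor in Z. Already a fixed point.
Sat(A[done U EX (valid | done)]) = {s1, s3, s4, s5}
s4 ∈ Sat(A[done U EX (valid | done)]) = {s1, s3, s4, s5}, so the formula holds at s4.

Yes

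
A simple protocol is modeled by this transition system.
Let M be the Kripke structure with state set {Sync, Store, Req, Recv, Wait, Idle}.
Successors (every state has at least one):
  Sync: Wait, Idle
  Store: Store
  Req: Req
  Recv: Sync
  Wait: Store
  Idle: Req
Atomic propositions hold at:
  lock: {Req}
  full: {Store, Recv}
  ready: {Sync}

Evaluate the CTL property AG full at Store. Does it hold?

AG full: greatest fixpoint, start Z0 = {Store, Recv}, keep only states in Sat with every successor in Z. Z1 = {Store}; fixed.
Sat(AG full) = {Store}
Store ∈ Sat(AG full) = {Store}, so the formula holds at Store.

Yes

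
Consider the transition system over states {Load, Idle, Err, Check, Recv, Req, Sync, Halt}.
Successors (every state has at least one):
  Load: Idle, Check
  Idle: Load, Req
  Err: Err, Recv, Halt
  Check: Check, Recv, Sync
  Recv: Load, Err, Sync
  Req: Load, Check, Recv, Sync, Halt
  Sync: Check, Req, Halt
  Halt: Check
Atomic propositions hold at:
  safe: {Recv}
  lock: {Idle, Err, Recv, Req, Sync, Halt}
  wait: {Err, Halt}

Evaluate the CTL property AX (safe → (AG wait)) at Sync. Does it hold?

Yes

AG wait: greatest fixpoint, start Z0 = {Err, Halt}, keep only states in Sat with every successor in Z. Z1 = ∅; fixed.
Sat(AG wait) = ∅
Sat(safe → (AG wait)) = {Load, Idle, Err, Check, Req, Sync, Halt}
Sat(AX (safe → (AG wait))) = {s : every successor in {Load, Idle, Err, Check, Req, Sync, Halt}} = {Load, Idle, Recv, Sync, Halt}
Sync ∈ Sat(AX (safe → (AG wait))) = {Load, Idle, Recv, Sync, Halt}, so the formula holds at Sync.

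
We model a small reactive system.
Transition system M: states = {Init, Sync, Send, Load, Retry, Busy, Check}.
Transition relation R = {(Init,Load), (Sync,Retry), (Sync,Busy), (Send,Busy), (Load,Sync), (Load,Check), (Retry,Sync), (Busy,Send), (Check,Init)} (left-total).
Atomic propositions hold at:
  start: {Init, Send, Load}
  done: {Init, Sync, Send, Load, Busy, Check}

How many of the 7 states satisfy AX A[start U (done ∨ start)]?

6

Sat(done ∨ start) = {Init, Sync, Send, Load, Busy, Check}
A[start U (done ∨ start)]: least fixpoint, start Z0 = Sat((done ∨ start)) = {Init, Sync, Send, Load, Busy, Check}, add states in Sat(start) with every successor in Z. Already a fixed point.
Sat(A[start U (done ∨ start)]) = {Init, Sync, Send, Load, Busy, Check}
Sat(AX A[start U (done ∨ start)]) = {s : every successor in {Init, Sync, Send, Load, Busy, Check}} = {Init, Send, Load, Retry, Busy, Check}
|Sat(AX A[start U (done ∨ start)])| = |{Init, Send, Load, Retry, Busy, Check}| = 6.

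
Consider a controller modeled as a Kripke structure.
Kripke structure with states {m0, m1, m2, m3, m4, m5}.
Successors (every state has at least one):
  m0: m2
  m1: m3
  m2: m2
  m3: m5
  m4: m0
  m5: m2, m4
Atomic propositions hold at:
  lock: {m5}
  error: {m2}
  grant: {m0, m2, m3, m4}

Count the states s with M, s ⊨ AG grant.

3

AG grant: greatest fixpoint, start Z0 = {m0, m2, m3, m4}, keep only states in Sat with every successor in Z. Z1 = {m0, m2, m4}; fixed.
Sat(AG grant) = {m0, m2, m4}
|Sat(AG grant)| = |{m0, m2, m4}| = 3.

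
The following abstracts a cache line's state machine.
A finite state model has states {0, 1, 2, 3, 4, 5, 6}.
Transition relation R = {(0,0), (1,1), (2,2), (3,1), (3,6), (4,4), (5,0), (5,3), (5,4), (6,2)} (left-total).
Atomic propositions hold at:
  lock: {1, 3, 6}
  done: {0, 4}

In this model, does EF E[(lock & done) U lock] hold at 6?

Yes

Sat(lock & done) = ∅
E[(lock & done) U lock]: least fixpoint, start Z0 = Sat(lock) = {1, 3, 6}, add states in Sat(lock & done) with some successor in Z. Already a fixed point.
Sat(E[(lock & done) U lock]) = {1, 3, 6}
EF E[(lock & done) U lock]: least fixpoint, start Z0 = {1, 3, 6}, add states with some successor in Z. Z1 = {1, 3, 5, 6}; fixed.
Sat(EF E[(lock & done) U lock]) = {1, 3, 5, 6}
6 ∈ Sat(EF E[(lock & done) U lock]) = {1, 3, 5, 6}, so the formula holds at 6.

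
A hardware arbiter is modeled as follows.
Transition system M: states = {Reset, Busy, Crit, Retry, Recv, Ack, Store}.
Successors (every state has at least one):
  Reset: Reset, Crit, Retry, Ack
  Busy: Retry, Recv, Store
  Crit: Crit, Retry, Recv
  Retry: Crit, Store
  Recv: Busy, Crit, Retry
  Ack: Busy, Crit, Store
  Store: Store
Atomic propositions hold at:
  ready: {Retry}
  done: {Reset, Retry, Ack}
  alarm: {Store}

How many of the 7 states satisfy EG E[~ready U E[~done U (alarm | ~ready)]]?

6

Sat(~ready) = {Reset, Busy, Crit, Recv, Ack, Store}
Sat(~done) = {Busy, Crit, Recv, Store}
Sat(alarm | ~ready) = {Reset, Busy, Crit, Recv, Ack, Store}
E[~done U (alarm | ~ready)]: least fixpoint, start Z0 = Sat((alarm | ~ready)) = {Reset, Busy, Crit, Recv, Ack, Store}, add states in Sat(~done) with some successor in Z. Already a fixed point.
Sat(E[~done U (alarm | ~ready)]) = {Reset, Busy, Crit, Recv, Ack, Store}
E[~ready U E[~done U (alarm | ~ready)]]: least fixpoint, start Z0 = Sat(E[~done U (alarm | ~ready)]) = {Reset, Busy, Crit, Recv, Ack, Store}, add states in Sat(~ready) with some successor in Z. Already a fixed point.
Sat(E[~ready U E[~done U (alarm | ~ready)]]) = {Reset, Busy, Crit, Recv, Ack, Store}
EG E[~ready U E[~done U (alarm | ~ready)]]: greatest fixpoint, start Z0 = {Reset, Busy, Crit, Recv, Ack, Store}, keep only states in Sat with some successor in Z. Already a fixed point.
Sat(EG E[~ready U E[~done U (alarm | ~ready)]]) = {Reset, Busy, Crit, Recv, Ack, Store}
|Sat(EG E[~ready U E[~done U (alarm | ~ready)]])| = |{Reset, Busy, Crit, Recv, Ack, Store}| = 6.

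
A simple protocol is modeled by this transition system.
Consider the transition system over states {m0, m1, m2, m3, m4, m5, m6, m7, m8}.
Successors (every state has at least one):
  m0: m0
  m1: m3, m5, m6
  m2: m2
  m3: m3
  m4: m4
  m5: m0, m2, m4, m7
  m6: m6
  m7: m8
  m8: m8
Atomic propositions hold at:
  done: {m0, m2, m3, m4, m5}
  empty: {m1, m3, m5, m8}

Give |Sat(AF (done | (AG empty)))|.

7

AG empty: greatest fixpoint, start Z0 = {m1, m3, m5, m8}, keep only states in Sat with every successor in Z. Z1 = {m3, m8}; fixed.
Sat(AG empty) = {m3, m8}
Sat(done | (AG empty)) = {m0, m2, m3, m4, m5, m8}
AF (done | (AG empty)): least fixpoint, start Z0 = {m0, m2, m3, m4, m5, m8}, add states with every successor in Z. Z1 = {m0, m2, m3, m4, m5, m7, m8}; fixed.
Sat(AF (done | (AG empty))) = {m0, m2, m3, m4, m5, m7, m8}
|Sat(AF (done | (AG empty)))| = |{m0, m2, m3, m4, m5, m7, m8}| = 7.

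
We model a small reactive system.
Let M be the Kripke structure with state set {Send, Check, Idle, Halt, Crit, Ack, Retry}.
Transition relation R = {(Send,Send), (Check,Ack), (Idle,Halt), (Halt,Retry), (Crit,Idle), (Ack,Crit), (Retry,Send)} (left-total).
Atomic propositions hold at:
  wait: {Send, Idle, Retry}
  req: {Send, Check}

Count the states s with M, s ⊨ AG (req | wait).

2

Sat(req | wait) = {Send, Check, Idle, Retry}
AG (req | wait): greatest fixpoint, start Z0 = {Send, Check, Idle, Retry}, keep only states in Sat with every successor in Z. Z1 = {Send, Retry}; fixed.
Sat(AG (req | wait)) = {Send, Retry}
|Sat(AG (req | wait))| = |{Send, Retry}| = 2.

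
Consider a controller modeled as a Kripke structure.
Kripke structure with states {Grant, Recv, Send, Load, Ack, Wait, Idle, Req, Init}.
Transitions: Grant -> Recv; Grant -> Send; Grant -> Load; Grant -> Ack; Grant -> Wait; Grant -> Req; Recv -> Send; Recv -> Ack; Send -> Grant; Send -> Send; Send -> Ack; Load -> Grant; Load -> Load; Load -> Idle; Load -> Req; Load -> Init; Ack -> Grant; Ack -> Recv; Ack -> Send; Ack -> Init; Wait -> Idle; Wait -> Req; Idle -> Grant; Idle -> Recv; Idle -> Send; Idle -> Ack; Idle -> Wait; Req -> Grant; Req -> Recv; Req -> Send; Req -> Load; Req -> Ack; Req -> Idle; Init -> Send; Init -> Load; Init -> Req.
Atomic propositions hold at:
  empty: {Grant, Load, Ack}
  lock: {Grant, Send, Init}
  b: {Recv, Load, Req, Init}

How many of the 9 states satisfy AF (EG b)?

EG b: greatest fixpoint, start Z0 = {Recv, Load, Req, Init}, keep only states in Sat with some successor in Z. Z1 = {Load, Req, Init}; fixed.
Sat(EG b) = {Load, Req, Init}
AF (EG b): least fixpoint, start Z0 = {Load, Req, Init}, add states with every successor in Z. Already a fixed point.
Sat(AF (EG b)) = {Load, Req, Init}
|Sat(AF (EG b))| = |{Load, Req, Init}| = 3.

3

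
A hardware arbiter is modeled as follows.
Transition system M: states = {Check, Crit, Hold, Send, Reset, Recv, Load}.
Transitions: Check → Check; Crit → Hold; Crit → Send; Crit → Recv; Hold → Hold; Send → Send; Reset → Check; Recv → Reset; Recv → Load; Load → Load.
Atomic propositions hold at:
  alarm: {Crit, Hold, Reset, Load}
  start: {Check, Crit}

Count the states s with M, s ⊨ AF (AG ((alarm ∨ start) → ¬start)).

Sat(alarm ∨ start) = {Check, Crit, Hold, Reset, Load}
Sat(¬start) = {Hold, Send, Reset, Recv, Load}
Sat((alarm ∨ start) → ¬start) = {Hold, Send, Reset, Recv, Load}
AG ((alarm ∨ start) → ¬start): greatest fixpoint, start Z0 = {Hold, Send, Reset, Recv, Load}, keep only states in Sat with every successor in Z. Z1 = {Hold, Send, Recv, Load}; Z2 = {Hold, Send, Load}; fixed.
Sat(AG ((alarm ∨ start) → ¬start)) = {Hold, Send, Load}
AF (AG ((alarm ∨ start) → ¬start)): least fixpoint, start Z0 = {Hold, Send, Load}, add states with every successor in Z. Already a fixed point.
Sat(AF (AG ((alarm ∨ start) → ¬start))) = {Hold, Send, Load}
|Sat(AF (AG ((alarm ∨ start) → ¬start)))| = |{Hold, Send, Load}| = 3.

3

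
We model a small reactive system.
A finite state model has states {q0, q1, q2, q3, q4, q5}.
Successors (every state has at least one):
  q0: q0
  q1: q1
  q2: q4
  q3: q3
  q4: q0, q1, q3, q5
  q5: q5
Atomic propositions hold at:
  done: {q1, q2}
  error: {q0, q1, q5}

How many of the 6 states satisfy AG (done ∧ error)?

Sat(done ∧ error) = {q1}
AG (done ∧ error): greatest fixpoint, start Z0 = {q1}, keep only states in Sat with every successor in Z. Already a fixed point.
Sat(AG (done ∧ error)) = {q1}
|Sat(AG (done ∧ error))| = |{q1}| = 1.

1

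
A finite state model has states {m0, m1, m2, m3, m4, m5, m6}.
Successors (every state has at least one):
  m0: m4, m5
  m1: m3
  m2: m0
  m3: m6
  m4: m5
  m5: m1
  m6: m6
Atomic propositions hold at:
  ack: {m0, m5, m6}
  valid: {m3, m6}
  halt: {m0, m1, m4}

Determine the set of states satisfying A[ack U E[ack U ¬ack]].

Sat(¬ack) = {m1, m2, m3, m4}
E[ack U ¬ack]: least fixpoint, start Z0 = Sat(¬ack) = {m1, m2, m3, m4}, add states in Sat(ack) with some successor in Z. Z1 = {m0, m1, m2, m3, m4, m5}; fixed.
Sat(E[ack U ¬ack]) = {m0, m1, m2, m3, m4, m5}
A[ack U E[ack U ¬ack]]: least fixpoint, start Z0 = Sat(E[ack U ¬ack]) = {m0, m1, m2, m3, m4, m5}, add states in Sat(ack) with every successor in Z. Already a fixed point.
Sat(A[ack U E[ack U ¬ack]]) = {m0, m1, m2, m3, m4, m5}

{m0, m1, m2, m3, m4, m5}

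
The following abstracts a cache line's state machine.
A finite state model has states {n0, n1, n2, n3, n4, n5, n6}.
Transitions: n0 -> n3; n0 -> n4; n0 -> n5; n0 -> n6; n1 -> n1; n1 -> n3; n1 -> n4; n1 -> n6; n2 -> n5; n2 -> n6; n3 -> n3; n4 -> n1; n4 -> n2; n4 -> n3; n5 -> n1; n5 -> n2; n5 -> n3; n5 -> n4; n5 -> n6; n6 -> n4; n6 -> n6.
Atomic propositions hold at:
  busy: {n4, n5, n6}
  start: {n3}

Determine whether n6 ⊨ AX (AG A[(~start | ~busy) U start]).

Sat(~start) = {n0, n1, n2, n4, n5, n6}
Sat(~busy) = {n0, n1, n2, n3}
Sat(~start | ~busy) = {n0, n1, n2, n3, n4, n5, n6}
A[(~start | ~busy) U start]: least fixpoint, start Z0 = Sat(start) = {n3}, add states in Sat(~start | ~busy) with every successor in Z. Already a fixed point.
Sat(A[(~start | ~busy) U start]) = {n3}
AG A[(~start | ~busy) U start]: greatest fixpoint, start Z0 = {n3}, keep only states in Sat with every successor in Z. Already a fixed point.
Sat(AG A[(~start | ~busy) U start]) = {n3}
Sat(AX (AG A[(~start | ~busy) U start])) = {s : every successor in {n3}} = {n3}
n6 ∉ Sat(AX (AG A[(~start | ~busy) U start])) = {n3}, so the formula does not hold at n6.

No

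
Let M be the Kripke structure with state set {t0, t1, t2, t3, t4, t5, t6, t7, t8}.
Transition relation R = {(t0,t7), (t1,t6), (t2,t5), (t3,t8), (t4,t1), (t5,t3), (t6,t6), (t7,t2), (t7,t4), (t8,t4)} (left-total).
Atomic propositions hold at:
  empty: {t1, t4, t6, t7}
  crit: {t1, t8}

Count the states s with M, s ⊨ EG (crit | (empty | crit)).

5

Sat(empty | crit) = {t1, t4, t6, t7, t8}
Sat(crit | (empty | crit)) = {t1, t4, t6, t7, t8}
EG (crit | (empty | crit)): greatest fixpoint, start Z0 = {t1, t4, t6, t7, t8}, keep only states in Sat with some successor in Z. Already a fixed point.
Sat(EG (crit | (empty | crit))) = {t1, t4, t6, t7, t8}
|Sat(EG (crit | (empty | crit)))| = |{t1, t4, t6, t7, t8}| = 5.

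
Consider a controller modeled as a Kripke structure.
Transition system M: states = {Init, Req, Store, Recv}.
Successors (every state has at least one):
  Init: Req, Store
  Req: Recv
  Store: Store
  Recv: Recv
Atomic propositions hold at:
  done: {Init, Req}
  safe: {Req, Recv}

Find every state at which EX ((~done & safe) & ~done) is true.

Sat(~done) = {Store, Recv}
Sat(~done & safe) = {Recv}
Sat((~done & safe) & ~done) = {Recv}
Sat(EX ((~done & safe) & ~done)) = {s : some successor in {Recv}} = {Req, Recv}

{Req, Recv}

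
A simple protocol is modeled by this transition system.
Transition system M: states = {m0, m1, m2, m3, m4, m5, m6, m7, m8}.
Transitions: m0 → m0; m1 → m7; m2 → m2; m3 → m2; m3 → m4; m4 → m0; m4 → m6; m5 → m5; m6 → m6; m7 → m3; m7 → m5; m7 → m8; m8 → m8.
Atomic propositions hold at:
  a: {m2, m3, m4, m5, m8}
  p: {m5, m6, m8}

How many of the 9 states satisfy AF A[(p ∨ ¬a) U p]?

Sat(¬a) = {m0, m1, m6, m7}
Sat(p ∨ ¬a) = {m0, m1, m5, m6, m7, m8}
A[(p ∨ ¬a) U p]: least fixpoint, start Z0 = Sat(p) = {m5, m6, m8}, add states in Sat(p ∨ ¬a) with every successor in Z. Already a fixed point.
Sat(A[(p ∨ ¬a) U p]) = {m5, m6, m8}
AF A[(p ∨ ¬a) U p]: least fixpoint, start Z0 = {m5, m6, m8}, add states with every successor in Z. Already a fixed point.
Sat(AF A[(p ∨ ¬a) U p]) = {m5, m6, m8}
|Sat(AF A[(p ∨ ¬a) U p])| = |{m5, m6, m8}| = 3.

3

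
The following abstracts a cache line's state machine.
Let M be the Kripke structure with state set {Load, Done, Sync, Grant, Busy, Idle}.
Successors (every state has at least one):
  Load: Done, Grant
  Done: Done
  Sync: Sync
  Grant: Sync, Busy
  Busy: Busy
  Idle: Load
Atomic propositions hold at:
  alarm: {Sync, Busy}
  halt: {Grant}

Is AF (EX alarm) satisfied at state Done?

No

Sat(EX alarm) = {s : some successor in {Sync, Busy}} = {Sync, Grant, Busy}
AF (EX alarm): least fixpoint, start Z0 = {Sync, Grant, Busy}, add states with every successor in Z. Already a fixed point.
Sat(AF (EX alarm)) = {Sync, Grant, Busy}
Done ∉ Sat(AF (EX alarm)) = {Sync, Grant, Busy}, so the formula does not hold at Done.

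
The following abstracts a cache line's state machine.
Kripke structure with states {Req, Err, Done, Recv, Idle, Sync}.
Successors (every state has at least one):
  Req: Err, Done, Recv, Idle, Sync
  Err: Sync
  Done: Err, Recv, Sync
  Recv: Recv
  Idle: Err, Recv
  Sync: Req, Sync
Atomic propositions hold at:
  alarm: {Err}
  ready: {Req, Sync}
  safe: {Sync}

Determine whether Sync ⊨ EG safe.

Yes

EG safe: greatest fixpoint, start Z0 = {Sync}, keep only states in Sat with some successor in Z. Already a fixed point.
Sat(EG safe) = {Sync}
Sync ∈ Sat(EG safe) = {Sync}, so the formula holds at Sync.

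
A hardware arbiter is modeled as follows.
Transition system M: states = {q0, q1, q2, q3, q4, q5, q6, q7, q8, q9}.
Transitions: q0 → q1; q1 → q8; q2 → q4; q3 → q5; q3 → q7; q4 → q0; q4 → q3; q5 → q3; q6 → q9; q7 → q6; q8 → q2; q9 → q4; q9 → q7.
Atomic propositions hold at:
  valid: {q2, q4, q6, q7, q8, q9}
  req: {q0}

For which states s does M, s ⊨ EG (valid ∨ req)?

{q6, q7, q9}

Sat(valid ∨ req) = {q0, q2, q4, q6, q7, q8, q9}
EG (valid ∨ req): greatest fixpoint, start Z0 = {q0, q2, q4, q6, q7, q8, q9}, keep only states in Sat with some successor in Z. Z1 = {q2, q4, q6, q7, q8, q9}; Z2 = {q2, q6, q7, q8, q9}; Z3 = {q6, q7, q8, q9}; Z4 = {q6, q7, q9}; fixed.
Sat(EG (valid ∨ req)) = {q6, q7, q9}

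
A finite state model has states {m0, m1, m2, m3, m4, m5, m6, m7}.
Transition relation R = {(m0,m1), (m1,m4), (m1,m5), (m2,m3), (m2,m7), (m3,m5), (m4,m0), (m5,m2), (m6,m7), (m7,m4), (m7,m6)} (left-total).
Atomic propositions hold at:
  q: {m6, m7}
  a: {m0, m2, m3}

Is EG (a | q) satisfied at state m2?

Sat(a | q) = {m0, m2, m3, m6, m7}
EG (a | q): greatest fixpoint, start Z0 = {m0, m2, m3, m6, m7}, keep only states in Sat with some successor in Z. Z1 = {m2, m6, m7}; fixed.
Sat(EG (a | q)) = {m2, m6, m7}
m2 ∈ Sat(EG (a | q)) = {m2, m6, m7}, so the formula holds at m2.

Yes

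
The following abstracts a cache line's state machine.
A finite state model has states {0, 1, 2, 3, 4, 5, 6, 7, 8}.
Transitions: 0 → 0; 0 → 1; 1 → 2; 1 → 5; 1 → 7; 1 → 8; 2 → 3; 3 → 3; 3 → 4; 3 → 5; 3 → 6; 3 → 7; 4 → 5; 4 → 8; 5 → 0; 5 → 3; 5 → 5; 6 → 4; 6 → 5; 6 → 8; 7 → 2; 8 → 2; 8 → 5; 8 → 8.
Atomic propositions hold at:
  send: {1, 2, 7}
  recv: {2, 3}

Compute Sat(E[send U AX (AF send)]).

{1, 7}

AF send: least fixpoint, start Z0 = {1, 2, 7}, add states with every successor in Z. Already a fixed point.
Sat(AF send) = {1, 2, 7}
Sat(AX (AF send)) = {s : every successor in {1, 2, 7}} = {7}
E[send U AX (AF send)]: least fixpoint, start Z0 = Sat(AX (AF send)) = {7}, add states in Sat(send) with some successor in Z. Z1 = {1, 7}; fixed.
Sat(E[send U AX (AF send)]) = {1, 7}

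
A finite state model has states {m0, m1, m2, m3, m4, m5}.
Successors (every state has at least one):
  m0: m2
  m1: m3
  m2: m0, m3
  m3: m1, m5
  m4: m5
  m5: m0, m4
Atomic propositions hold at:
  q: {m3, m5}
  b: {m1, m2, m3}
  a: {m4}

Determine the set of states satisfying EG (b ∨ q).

Sat(b ∨ q) = {m1, m2, m3, m5}
EG (b ∨ q): greatest fixpoint, start Z0 = {m1, m2, m3, m5}, keep only states in Sat with some successor in Z. Z1 = {m1, m2, m3}; fixed.
Sat(EG (b ∨ q)) = {m1, m2, m3}

{m1, m2, m3}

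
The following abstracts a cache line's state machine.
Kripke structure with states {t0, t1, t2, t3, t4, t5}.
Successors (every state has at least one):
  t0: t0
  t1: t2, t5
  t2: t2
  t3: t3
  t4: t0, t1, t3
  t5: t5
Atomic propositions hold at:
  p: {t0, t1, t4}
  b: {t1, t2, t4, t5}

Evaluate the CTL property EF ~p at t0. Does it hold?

Sat(~p) = {t2, t3, t5}
EF ~p: least fixpoint, start Z0 = {t2, t3, t5}, add states with some successor in Z. Z1 = {t1, t2, t3, t4, t5}; fixed.
Sat(EF ~p) = {t1, t2, t3, t4, t5}
t0 ∉ Sat(EF ~p) = {t1, t2, t3, t4, t5}, so the formula does not hold at t0.

No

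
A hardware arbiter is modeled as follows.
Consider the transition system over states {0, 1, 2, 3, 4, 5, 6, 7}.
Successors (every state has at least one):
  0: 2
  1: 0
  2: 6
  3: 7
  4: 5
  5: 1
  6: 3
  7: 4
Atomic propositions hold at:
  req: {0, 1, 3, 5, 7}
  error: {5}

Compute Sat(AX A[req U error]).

{4}

A[req U error]: least fixpoint, start Z0 = Sat(error) = {5}, add states in Sat(req) with every successor in Z. Already a fixed point.
Sat(A[req U error]) = {5}
Sat(AX A[req U error]) = {s : every successor in {5}} = {4}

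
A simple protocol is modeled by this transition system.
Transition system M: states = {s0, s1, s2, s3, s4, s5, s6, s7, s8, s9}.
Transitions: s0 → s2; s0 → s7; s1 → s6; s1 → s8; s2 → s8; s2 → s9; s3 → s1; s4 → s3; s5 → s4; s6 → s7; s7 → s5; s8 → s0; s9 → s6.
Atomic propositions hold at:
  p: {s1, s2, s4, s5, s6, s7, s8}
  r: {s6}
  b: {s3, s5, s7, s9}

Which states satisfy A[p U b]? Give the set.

{s3, s4, s5, s6, s7, s9}

A[p U b]: least fixpoint, start Z0 = Sat(b) = {s3, s5, s7, s9}, add states in Sat(p) with every successor in Z. Z1 = {s3, s4, s5, s6, s7, s9}; fixed.
Sat(A[p U b]) = {s3, s4, s5, s6, s7, s9}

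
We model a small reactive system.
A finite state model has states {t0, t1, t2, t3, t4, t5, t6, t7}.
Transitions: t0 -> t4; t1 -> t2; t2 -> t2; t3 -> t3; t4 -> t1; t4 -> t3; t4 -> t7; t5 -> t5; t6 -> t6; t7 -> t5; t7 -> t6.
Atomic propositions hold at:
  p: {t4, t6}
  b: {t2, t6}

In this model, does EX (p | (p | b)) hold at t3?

No

Sat(p | b) = {t2, t4, t6}
Sat(p | (p | b)) = {t2, t4, t6}
Sat(EX (p | (p | b))) = {s : some successor in {t2, t4, t6}} = {t0, t1, t2, t6, t7}
t3 ∉ Sat(EX (p | (p | b))) = {t0, t1, t2, t6, t7}, so the formula does not hold at t3.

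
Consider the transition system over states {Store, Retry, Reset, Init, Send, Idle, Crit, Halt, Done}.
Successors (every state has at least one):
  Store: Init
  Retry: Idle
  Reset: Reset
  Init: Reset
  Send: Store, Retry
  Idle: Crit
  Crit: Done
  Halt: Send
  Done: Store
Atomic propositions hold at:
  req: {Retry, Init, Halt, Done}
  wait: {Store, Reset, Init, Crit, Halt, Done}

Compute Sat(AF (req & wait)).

Sat(req & wait) = {Init, Halt, Done}
AF (req & wait): least fixpoint, start Z0 = {Init, Halt, Done}, add states with every successor in Z. Z1 = {Store, Init, Crit, Halt, Done}; Z2 = {Store, Init, Idle, Crit, Halt, Done}; Z3 = {Store, Retry, Init, Idle, Crit, Halt, Done}; Z4 = {Store, Retry, Init, Send, Idle, Crit, Halt, Done}; fixed.
Sat(AF (req & wait)) = {Store, Retry, Init, Send, Idle, Crit, Halt, Done}

{Store, Retry, Init, Send, Idle, Crit, Halt, Done}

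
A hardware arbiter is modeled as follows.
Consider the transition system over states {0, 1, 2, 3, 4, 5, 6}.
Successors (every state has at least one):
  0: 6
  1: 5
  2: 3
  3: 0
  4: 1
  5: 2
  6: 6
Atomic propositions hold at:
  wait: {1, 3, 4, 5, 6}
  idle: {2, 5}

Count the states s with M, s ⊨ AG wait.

AG wait: greatest fixpoint, start Z0 = {1, 3, 4, 5, 6}, keep only states in Sat with every successor in Z. Z1 = {1, 4, 6}; Z2 = {4, 6}; Z3 = {6}; fixed.
Sat(AG wait) = {6}
|Sat(AG wait)| = |{6}| = 1.

1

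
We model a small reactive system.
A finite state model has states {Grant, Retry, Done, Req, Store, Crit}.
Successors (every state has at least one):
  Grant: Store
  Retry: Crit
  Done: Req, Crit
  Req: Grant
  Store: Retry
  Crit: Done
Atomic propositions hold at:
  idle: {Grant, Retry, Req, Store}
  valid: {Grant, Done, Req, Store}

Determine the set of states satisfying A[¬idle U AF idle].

Sat(¬idle) = {Done, Crit}
AF idle: least fixpoint, start Z0 = {Grant, Retry, Req, Store}, add states with every successor in Z. Already a fixed point.
Sat(AF idle) = {Grant, Retry, Req, Store}
A[¬idle U AF idle]: least fixpoint, start Z0 = Sat(AF idle) = {Grant, Retry, Req, Store}, add states in Sat(¬idle) with every successor in Z. Already a fixed point.
Sat(A[¬idle U AF idle]) = {Grant, Retry, Req, Store}

{Grant, Retry, Req, Store}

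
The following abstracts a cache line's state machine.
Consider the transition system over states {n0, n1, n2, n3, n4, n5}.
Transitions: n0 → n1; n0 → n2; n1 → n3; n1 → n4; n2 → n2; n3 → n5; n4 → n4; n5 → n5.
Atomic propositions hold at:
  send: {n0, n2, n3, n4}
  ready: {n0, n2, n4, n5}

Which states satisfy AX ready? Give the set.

{n2, n3, n4, n5}

Sat(AX ready) = {s : every successor in {n0, n2, n4, n5}} = {n2, n3, n4, n5}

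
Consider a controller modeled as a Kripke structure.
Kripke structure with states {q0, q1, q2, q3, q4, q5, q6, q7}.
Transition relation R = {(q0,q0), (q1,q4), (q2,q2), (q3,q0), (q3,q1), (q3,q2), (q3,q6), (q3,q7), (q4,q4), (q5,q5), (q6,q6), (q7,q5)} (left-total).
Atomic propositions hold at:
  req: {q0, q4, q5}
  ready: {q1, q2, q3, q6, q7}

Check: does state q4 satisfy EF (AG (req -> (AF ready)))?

AF ready: least fixpoint, start Z0 = {q1, q2, q3, q6, q7}, add states with every successor in Z. Already a fixed point.
Sat(AF ready) = {q1, q2, q3, q6, q7}
Sat(req -> (AF ready)) = {q1, q2, q3, q6, q7}
AG (req -> (AF ready)): greatest fixpoint, start Z0 = {q1, q2, q3, q6, q7}, keep only states in Sat with every successor in Z. Z1 = {q2, q6}; fixed.
Sat(AG (req -> (AF ready))) = {q2, q6}
EF (AG (req -> (AF ready))): least fixpoint, start Z0 = {q2, q6}, add states with some successor in Z. Z1 = {q2, q3, q6}; fixed.
Sat(EF (AG (req -> (AF ready)))) = {q2, q3, q6}
q4 ∉ Sat(EF (AG (req -> (AF ready)))) = {q2, q3, q6}, so the formula does not hold at q4.

No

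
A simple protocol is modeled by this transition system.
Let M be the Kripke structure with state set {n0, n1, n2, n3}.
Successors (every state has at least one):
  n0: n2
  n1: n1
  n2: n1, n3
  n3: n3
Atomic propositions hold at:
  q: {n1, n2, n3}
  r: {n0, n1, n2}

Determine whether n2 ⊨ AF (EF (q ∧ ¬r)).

Yes

Sat(¬r) = {n3}
Sat(q ∧ ¬r) = {n3}
EF (q ∧ ¬r): least fixpoint, start Z0 = {n3}, add states with some successor in Z. Z1 = {n2, n3}; Z2 = {n0, n2, n3}; fixed.
Sat(EF (q ∧ ¬r)) = {n0, n2, n3}
AF (EF (q ∧ ¬r)): least fixpoint, start Z0 = {n0, n2, n3}, add states with every successor in Z. Already a fixed point.
Sat(AF (EF (q ∧ ¬r))) = {n0, n2, n3}
n2 ∈ Sat(AF (EF (q ∧ ¬r))) = {n0, n2, n3}, so the formula holds at n2.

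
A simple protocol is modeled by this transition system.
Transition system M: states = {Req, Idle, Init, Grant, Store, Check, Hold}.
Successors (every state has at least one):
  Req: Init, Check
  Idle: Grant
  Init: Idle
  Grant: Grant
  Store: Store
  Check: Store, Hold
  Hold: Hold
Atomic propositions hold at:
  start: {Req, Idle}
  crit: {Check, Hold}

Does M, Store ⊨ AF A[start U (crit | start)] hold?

Sat(crit | start) = {Req, Idle, Check, Hold}
A[start U (crit | start)]: least fixpoint, start Z0 = Sat((crit | start)) = {Req, Idle, Check, Hold}, add states in Sat(start) with every successor in Z. Already a fixed point.
Sat(A[start U (crit | start)]) = {Req, Idle, Check, Hold}
AF A[start U (crit | start)]: least fixpoint, start Z0 = {Req, Idle, Check, Hold}, add states with every successor in Z. Z1 = {Req, Idle, Init, Check, Hold}; fixed.
Sat(AF A[start U (crit | start)]) = {Req, Idle, Init, Check, Hold}
Store ∉ Sat(AF A[start U (crit | start)]) = {Req, Idle, Init, Check, Hold}, so the formula does not hold at Store.

No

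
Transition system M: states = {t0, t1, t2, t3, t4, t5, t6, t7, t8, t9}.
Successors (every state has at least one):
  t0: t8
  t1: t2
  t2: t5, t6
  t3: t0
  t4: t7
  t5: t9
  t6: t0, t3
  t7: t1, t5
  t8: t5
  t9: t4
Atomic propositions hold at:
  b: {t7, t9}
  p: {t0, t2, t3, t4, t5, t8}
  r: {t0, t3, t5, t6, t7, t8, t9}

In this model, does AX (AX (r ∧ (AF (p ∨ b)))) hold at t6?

Sat(p ∨ b) = {t0, t2, t3, t4, t5, t7, t8, t9}
AF (p ∨ b): least fixpoint, start Z0 = {t0, t2, t3, t4, t5, t7, t8, t9}, add states with every successor in Z. Z1 = {t0, t1, t2, t3, t4, t5, t6, t7, t8, t9}; fixed.
Sat(AF (p ∨ b)) = {t0, t1, t2, t3, t4, t5, t6, t7, t8, t9}
Sat(r ∧ (AF (p ∨ b))) = {t0, t3, t5, t6, t7, t8, t9}
Sat(AX (r ∧ (AF (p ∨ b)))) = {s : every successor in {t0, t3, t5, t6, t7, t8, t9}} = {t0, t2, t3, t4, t5, t6, t8}
Sat(AX (AX (r ∧ (AF (p ∨ b))))) = {s : every successor in {t0, t2, t3, t4, t5, t6, t8}} = {t0, t1, t2, t3, t6, t8, t9}
t6 ∈ Sat(AX (AX (r ∧ (AF (p ∨ b))))) = {t0, t1, t2, t3, t6, t8, t9}, so the formula holds at t6.

Yes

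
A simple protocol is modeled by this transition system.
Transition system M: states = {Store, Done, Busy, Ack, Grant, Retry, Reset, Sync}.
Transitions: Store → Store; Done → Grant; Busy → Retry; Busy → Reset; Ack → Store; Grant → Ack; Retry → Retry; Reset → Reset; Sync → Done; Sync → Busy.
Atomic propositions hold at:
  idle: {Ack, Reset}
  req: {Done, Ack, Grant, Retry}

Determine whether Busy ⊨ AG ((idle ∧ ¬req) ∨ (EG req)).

Sat(¬req) = {Store, Busy, Reset, Sync}
Sat(idle ∧ ¬req) = {Reset}
EG req: greatest fixpoint, start Z0 = {Done, Ack, Grant, Retry}, keep only states in Sat with some successor in Z. Z1 = {Done, Grant, Retry}; Z2 = {Done, Retry}; Z3 = {Retry}; fixed.
Sat(EG req) = {Retry}
Sat((idle ∧ ¬req) ∨ (EG req)) = {Retry, Reset}
AG ((idle ∧ ¬req) ∨ (EG req)): greatest fixpoint, start Z0 = {Retry, Reset}, keep only states in Sat with every successor in Z. Already a fixed point.
Sat(AG ((idle ∧ ¬req) ∨ (EG req))) = {Retry, Reset}
Busy ∉ Sat(AG ((idle ∧ ¬req) ∨ (EG req))) = {Retry, Reset}, so the formula does not hold at Busy.

No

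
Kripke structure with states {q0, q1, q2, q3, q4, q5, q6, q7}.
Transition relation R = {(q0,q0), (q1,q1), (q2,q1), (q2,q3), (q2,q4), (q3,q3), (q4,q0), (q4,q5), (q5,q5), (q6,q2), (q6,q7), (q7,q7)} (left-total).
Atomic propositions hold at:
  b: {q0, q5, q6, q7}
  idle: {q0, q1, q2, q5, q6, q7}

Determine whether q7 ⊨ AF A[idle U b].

A[idle U b]: least fixpoint, start Z0 = Sat(b) = {q0, q5, q6, q7}, add states in Sat(idle) with every successor in Z. Already a fixed point.
Sat(A[idle U b]) = {q0, q5, q6, q7}
AF A[idle U b]: least fixpoint, start Z0 = {q0, q5, q6, q7}, add states with every successor in Z. Z1 = {q0, q4, q5, q6, q7}; fixed.
Sat(AF A[idle U b]) = {q0, q4, q5, q6, q7}
q7 ∈ Sat(AF A[idle U b]) = {q0, q4, q5, q6, q7}, so the formula holds at q7.

Yes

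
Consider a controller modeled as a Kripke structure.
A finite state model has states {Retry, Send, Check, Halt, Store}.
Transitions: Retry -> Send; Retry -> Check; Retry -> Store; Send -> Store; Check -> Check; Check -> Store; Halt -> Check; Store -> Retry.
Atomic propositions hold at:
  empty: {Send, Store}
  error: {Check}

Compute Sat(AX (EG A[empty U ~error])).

Sat(~error) = {Retry, Send, Halt, Store}
A[empty U ~error]: least fixpoint, start Z0 = Sat(~error) = {Retry, Send, Halt, Store}, add states in Sat(empty) with every successor in Z. Already a fixed point.
Sat(A[empty U ~error]) = {Retry, Send, Halt, Store}
EG A[empty U ~error]: greatest fixpoint, start Z0 = {Retry, Send, Halt, Store}, keep only states in Sat with some successor in Z. Z1 = {Retry, Send, Store}; fixed.
Sat(EG A[empty U ~error]) = {Retry, Send, Store}
Sat(AX (EG A[empty U ~error])) = {s : every successor in {Retry, Send, Store}} = {Send, Store}

{Send, Store}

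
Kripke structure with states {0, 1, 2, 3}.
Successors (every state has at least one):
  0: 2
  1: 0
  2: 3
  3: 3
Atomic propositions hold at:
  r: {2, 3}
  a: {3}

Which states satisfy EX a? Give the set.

{2, 3}

Sat(EX a) = {s : some successor in {3}} = {2, 3}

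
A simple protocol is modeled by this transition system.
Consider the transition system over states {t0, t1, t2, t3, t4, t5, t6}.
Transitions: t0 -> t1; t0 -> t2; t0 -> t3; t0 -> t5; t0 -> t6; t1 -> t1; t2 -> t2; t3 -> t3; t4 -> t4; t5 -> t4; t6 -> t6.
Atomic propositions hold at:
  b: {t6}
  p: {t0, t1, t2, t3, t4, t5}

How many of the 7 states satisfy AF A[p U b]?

1

A[p U b]: least fixpoint, start Z0 = Sat(b) = {t6}, add states in Sat(p) with every successor in Z. Already a fixed point.
Sat(A[p U b]) = {t6}
AF A[p U b]: least fixpoint, start Z0 = {t6}, add states with every successor in Z. Already a fixed point.
Sat(AF A[p U b]) = {t6}
|Sat(AF A[p U b])| = |{t6}| = 1.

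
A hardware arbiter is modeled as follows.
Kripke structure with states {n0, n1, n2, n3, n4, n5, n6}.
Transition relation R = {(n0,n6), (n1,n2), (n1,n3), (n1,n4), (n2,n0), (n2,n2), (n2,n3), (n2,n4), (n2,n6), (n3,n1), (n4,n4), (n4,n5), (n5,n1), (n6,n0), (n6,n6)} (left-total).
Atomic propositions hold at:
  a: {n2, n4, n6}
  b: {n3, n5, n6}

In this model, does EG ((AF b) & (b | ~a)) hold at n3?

No

AF b: least fixpoint, start Z0 = {n3, n5, n6}, add states with every successor in Z. Z1 = {n0, n3, n5, n6}; fixed.
Sat(AF b) = {n0, n3, n5, n6}
Sat(~a) = {n0, n1, n3, n5}
Sat(b | ~a) = {n0, n1, n3, n5, n6}
Sat((AF b) & (b | ~a)) = {n0, n3, n5, n6}
EG ((AF b) & (b | ~a)): greatest fixpoint, start Z0 = {n0, n3, n5, n6}, keep only states in Sat with some successor in Z. Z1 = {n0, n6}; fixed.
Sat(EG ((AF b) & (b | ~a))) = {n0, n6}
n3 ∉ Sat(EG ((AF b) & (b | ~a))) = {n0, n6}, so the formula does not hold at n3.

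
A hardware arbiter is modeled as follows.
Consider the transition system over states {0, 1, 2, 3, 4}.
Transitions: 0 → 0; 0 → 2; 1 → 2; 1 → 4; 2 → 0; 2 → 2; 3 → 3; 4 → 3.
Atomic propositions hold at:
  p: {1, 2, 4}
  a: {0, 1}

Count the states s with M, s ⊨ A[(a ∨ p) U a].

Sat(a ∨ p) = {0, 1, 2, 4}
A[(a ∨ p) U a]: least fixpoint, start Z0 = Sat(a) = {0, 1}, add states in Sat(a ∨ p) with every successor in Z. Already a fixed point.
Sat(A[(a ∨ p) U a]) = {0, 1}
|Sat(A[(a ∨ p) U a])| = |{0, 1}| = 2.

2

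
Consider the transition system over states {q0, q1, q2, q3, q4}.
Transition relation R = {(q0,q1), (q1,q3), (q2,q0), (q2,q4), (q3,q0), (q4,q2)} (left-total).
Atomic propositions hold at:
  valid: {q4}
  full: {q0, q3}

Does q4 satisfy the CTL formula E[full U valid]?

Yes

E[full U valid]: least fixpoint, start Z0 = Sat(valid) = {q4}, add states in Sat(full) with some successor in Z. Already a fixed point.
Sat(E[full U valid]) = {q4}
q4 ∈ Sat(E[full U valid]) = {q4}, so the formula holds at q4.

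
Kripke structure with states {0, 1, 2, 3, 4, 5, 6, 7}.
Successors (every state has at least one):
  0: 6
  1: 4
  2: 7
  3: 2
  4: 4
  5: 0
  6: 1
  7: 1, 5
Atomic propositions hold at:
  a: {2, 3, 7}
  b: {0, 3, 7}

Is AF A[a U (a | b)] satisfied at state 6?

Sat(a | b) = {0, 2, 3, 7}
A[a U (a | b)]: least fixpoint, start Z0 = Sat((a | b)) = {0, 2, 3, 7}, add states in Sat(a) with every successor in Z. Already a fixed point.
Sat(A[a U (a | b)]) = {0, 2, 3, 7}
AF A[a U (a | b)]: least fixpoint, start Z0 = {0, 2, 3, 7}, add states with every successor in Z. Z1 = {0, 2, 3, 5, 7}; fixed.
Sat(AF A[a U (a | b)]) = {0, 2, 3, 5, 7}
6 ∉ Sat(AF A[a U (a | b)]) = {0, 2, 3, 5, 7}, so the formula does not hold at 6.

No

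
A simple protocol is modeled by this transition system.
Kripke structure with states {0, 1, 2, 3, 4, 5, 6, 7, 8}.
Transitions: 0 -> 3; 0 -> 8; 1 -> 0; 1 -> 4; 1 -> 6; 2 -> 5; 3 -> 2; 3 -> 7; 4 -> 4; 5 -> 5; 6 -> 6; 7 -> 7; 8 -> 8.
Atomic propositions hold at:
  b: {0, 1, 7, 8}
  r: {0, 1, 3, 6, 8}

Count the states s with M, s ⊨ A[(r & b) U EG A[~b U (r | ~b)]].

Sat(r & b) = {0, 1, 8}
Sat(~b) = {2, 3, 4, 5, 6}
Sat(r | ~b) = {0, 1, 2, 3, 4, 5, 6, 8}
A[~b U (r | ~b)]: least fixpoint, start Z0 = Sat((r | ~b)) = {0, 1, 2, 3, 4, 5, 6, 8}, add states in Sat(~b) with every successor in Z. Already a fixed point.
Sat(A[~b U (r | ~b)]) = {0, 1, 2, 3, 4, 5, 6, 8}
EG A[~b U (r | ~b)]: greatest fixpoint, start Z0 = {0, 1, 2, 3, 4, 5, 6, 8}, keep only states in Sat with some successor in Z. Already a fixed point.
Sat(EG A[~b U (r | ~b)]) = {0, 1, 2, 3, 4, 5, 6, 8}
A[(r & b) U EG A[~b U (r | ~b)]]: least fixpoint, start Z0 = Sat(EG A[~b U (r | ~b)]) = {0, 1, 2, 3, 4, 5, 6, 8}, add states in Sat(r & b) with every successor in Z. Already a fixed point.
Sat(A[(r & b) U EG A[~b U (r | ~b)]]) = {0, 1, 2, 3, 4, 5, 6, 8}
|Sat(A[(r & b) U EG A[~b U (r | ~b)]])| = |{0, 1, 2, 3, 4, 5, 6, 8}| = 8.

8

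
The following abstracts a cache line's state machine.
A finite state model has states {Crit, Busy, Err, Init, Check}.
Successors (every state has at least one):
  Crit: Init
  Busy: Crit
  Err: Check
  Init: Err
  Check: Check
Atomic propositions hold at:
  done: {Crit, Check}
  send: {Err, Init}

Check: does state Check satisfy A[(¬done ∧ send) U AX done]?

Sat(¬done) = {Busy, Err, Init}
Sat(¬done ∧ send) = {Err, Init}
Sat(AX done) = {s : every successor in {Crit, Check}} = {Busy, Err, Check}
A[(¬done ∧ send) U AX done]: least fixpoint, start Z0 = Sat(AX done) = {Busy, Err, Check}, add states in Sat(¬done ∧ send) with every successor in Z. Z1 = {Busy, Err, Init, Check}; fixed.
Sat(A[(¬done ∧ send) U AX done]) = {Busy, Err, Init, Check}
Check ∈ Sat(A[(¬done ∧ send) U AX done]) = {Busy, Err, Init, Check}, so the formula holds at Check.

Yes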